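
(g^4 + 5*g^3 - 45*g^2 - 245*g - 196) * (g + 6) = g^5 + 11*g^4 - 15*g^3 - 515*g^2 - 1666*g - 1176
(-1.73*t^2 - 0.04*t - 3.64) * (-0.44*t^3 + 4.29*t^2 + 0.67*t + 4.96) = 0.7612*t^5 - 7.4041*t^4 + 0.2709*t^3 - 24.2232*t^2 - 2.6372*t - 18.0544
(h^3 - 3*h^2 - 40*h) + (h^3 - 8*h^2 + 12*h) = 2*h^3 - 11*h^2 - 28*h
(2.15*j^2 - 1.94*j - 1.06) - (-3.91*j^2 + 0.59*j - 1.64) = 6.06*j^2 - 2.53*j + 0.58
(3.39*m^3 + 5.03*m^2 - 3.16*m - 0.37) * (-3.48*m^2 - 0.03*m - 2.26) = -11.7972*m^5 - 17.6061*m^4 + 3.1845*m^3 - 9.9854*m^2 + 7.1527*m + 0.8362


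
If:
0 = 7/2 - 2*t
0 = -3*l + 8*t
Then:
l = 14/3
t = 7/4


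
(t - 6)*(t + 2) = t^2 - 4*t - 12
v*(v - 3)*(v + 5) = v^3 + 2*v^2 - 15*v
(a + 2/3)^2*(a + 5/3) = a^3 + 3*a^2 + 8*a/3 + 20/27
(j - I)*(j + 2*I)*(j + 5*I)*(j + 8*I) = j^4 + 14*I*j^3 - 51*j^2 - 14*I*j - 80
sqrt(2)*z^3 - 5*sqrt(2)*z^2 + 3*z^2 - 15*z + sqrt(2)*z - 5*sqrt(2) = (z - 5)*(z + sqrt(2))*(sqrt(2)*z + 1)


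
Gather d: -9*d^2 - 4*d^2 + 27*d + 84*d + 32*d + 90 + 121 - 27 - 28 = -13*d^2 + 143*d + 156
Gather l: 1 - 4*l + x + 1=-4*l + x + 2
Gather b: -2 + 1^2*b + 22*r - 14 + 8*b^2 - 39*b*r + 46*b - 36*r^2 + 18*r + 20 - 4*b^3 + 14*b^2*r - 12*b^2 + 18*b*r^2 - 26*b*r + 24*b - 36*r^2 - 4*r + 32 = -4*b^3 + b^2*(14*r - 4) + b*(18*r^2 - 65*r + 71) - 72*r^2 + 36*r + 36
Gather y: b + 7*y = b + 7*y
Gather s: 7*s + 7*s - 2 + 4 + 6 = 14*s + 8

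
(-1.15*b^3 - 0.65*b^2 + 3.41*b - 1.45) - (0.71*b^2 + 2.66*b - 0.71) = -1.15*b^3 - 1.36*b^2 + 0.75*b - 0.74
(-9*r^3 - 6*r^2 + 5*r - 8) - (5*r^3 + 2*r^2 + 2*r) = -14*r^3 - 8*r^2 + 3*r - 8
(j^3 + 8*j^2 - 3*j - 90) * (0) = 0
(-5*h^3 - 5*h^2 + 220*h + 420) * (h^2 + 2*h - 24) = -5*h^5 - 15*h^4 + 330*h^3 + 980*h^2 - 4440*h - 10080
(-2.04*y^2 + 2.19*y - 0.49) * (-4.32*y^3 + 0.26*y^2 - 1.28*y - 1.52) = 8.8128*y^5 - 9.9912*y^4 + 5.2974*y^3 + 0.1702*y^2 - 2.7016*y + 0.7448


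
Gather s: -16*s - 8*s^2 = -8*s^2 - 16*s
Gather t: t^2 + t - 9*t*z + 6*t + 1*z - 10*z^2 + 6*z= t^2 + t*(7 - 9*z) - 10*z^2 + 7*z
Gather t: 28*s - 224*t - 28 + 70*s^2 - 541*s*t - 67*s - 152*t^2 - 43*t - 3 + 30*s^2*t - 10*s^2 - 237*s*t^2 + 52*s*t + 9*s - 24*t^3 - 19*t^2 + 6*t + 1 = 60*s^2 - 30*s - 24*t^3 + t^2*(-237*s - 171) + t*(30*s^2 - 489*s - 261) - 30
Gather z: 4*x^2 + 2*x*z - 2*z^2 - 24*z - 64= 4*x^2 - 2*z^2 + z*(2*x - 24) - 64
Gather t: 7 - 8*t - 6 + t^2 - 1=t^2 - 8*t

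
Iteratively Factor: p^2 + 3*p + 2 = (p + 1)*(p + 2)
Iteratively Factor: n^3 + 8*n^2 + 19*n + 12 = (n + 4)*(n^2 + 4*n + 3) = (n + 3)*(n + 4)*(n + 1)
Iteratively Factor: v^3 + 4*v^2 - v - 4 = (v - 1)*(v^2 + 5*v + 4) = (v - 1)*(v + 4)*(v + 1)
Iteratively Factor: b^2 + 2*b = (b)*(b + 2)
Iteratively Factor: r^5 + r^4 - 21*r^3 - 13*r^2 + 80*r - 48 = (r - 1)*(r^4 + 2*r^3 - 19*r^2 - 32*r + 48) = (r - 1)*(r + 4)*(r^3 - 2*r^2 - 11*r + 12) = (r - 4)*(r - 1)*(r + 4)*(r^2 + 2*r - 3) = (r - 4)*(r - 1)*(r + 3)*(r + 4)*(r - 1)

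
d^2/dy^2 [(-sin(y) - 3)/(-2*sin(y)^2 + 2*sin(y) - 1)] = (-4*sin(y)^5 - 52*sin(y)^4 + 56*sin(y)^3 + 82*sin(y)^2 - 91*sin(y) + 16)/(-2*sin(y) - cos(2*y) + 2)^3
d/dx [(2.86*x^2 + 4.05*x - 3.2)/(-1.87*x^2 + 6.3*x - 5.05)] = (25.5915*x^2 - 40.854*x - 0.292499999999997)/(3.4969*x^4 - 23.562*x^3 + 58.577*x^2 - 63.63*x + 25.5025)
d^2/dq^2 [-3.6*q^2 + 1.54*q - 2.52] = -7.20000000000000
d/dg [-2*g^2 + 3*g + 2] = 3 - 4*g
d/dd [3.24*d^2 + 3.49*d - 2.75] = 6.48*d + 3.49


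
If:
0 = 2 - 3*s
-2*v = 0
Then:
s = 2/3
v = 0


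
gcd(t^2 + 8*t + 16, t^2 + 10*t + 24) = t + 4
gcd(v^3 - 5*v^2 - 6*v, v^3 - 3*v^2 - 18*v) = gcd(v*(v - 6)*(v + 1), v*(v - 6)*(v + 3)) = v^2 - 6*v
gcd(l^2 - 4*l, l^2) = l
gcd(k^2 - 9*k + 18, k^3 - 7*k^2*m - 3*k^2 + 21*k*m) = k - 3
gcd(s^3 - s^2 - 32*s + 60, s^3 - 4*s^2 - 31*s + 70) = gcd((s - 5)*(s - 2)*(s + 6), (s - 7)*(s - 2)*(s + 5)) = s - 2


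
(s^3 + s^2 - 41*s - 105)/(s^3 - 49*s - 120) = (s - 7)/(s - 8)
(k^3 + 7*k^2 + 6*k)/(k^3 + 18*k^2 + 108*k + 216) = k*(k + 1)/(k^2 + 12*k + 36)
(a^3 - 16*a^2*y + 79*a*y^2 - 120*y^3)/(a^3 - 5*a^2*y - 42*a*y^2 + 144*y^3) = (a - 5*y)/(a + 6*y)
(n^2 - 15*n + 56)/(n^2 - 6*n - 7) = (n - 8)/(n + 1)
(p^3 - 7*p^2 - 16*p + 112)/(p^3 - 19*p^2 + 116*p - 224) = (p + 4)/(p - 8)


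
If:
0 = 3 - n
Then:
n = 3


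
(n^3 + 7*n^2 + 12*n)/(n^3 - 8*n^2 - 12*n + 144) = n*(n + 3)/(n^2 - 12*n + 36)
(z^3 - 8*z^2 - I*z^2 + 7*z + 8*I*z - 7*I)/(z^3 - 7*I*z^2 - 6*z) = (z^2 - 8*z + 7)/(z*(z - 6*I))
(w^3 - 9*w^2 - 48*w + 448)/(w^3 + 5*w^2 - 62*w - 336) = (w - 8)/(w + 6)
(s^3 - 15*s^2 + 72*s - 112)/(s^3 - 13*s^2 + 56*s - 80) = (s - 7)/(s - 5)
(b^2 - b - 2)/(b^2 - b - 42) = (-b^2 + b + 2)/(-b^2 + b + 42)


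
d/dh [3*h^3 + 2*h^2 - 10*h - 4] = 9*h^2 + 4*h - 10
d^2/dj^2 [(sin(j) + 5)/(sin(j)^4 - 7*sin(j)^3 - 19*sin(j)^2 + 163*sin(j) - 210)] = (-9*sin(j)^6 + 132*sin(j)^5 - 646*sin(j)^4 + 906*sin(j)^3 + 1445*sin(j)^2 - 4422*sin(j) + 2354)/((sin(j) - 7)^3*(sin(j) - 3)^3*(sin(j) - 2)^3)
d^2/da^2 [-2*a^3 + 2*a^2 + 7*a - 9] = 4 - 12*a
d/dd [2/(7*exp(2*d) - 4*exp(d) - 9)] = (8 - 28*exp(d))*exp(d)/(-7*exp(2*d) + 4*exp(d) + 9)^2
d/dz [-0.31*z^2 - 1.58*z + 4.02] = -0.62*z - 1.58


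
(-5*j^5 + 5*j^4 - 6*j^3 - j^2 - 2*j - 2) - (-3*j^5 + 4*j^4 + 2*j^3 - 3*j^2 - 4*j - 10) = -2*j^5 + j^4 - 8*j^3 + 2*j^2 + 2*j + 8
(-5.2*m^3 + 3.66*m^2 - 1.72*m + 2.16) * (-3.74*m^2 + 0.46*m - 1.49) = 19.448*m^5 - 16.0804*m^4 + 15.8644*m^3 - 14.323*m^2 + 3.5564*m - 3.2184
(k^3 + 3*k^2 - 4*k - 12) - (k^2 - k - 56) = k^3 + 2*k^2 - 3*k + 44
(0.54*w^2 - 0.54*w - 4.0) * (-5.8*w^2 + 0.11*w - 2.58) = -3.132*w^4 + 3.1914*w^3 + 21.7474*w^2 + 0.9532*w + 10.32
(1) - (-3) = 4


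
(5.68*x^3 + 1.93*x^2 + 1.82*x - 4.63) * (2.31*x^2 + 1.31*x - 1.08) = 13.1208*x^5 + 11.8991*x^4 + 0.5981*x^3 - 10.3955*x^2 - 8.0309*x + 5.0004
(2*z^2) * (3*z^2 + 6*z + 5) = 6*z^4 + 12*z^3 + 10*z^2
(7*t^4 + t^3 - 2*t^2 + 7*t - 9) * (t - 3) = 7*t^5 - 20*t^4 - 5*t^3 + 13*t^2 - 30*t + 27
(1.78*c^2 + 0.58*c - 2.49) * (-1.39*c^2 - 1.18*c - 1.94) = -2.4742*c^4 - 2.9066*c^3 - 0.6765*c^2 + 1.813*c + 4.8306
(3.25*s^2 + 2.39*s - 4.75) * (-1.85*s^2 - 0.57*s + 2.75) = -6.0125*s^4 - 6.274*s^3 + 16.3627*s^2 + 9.28*s - 13.0625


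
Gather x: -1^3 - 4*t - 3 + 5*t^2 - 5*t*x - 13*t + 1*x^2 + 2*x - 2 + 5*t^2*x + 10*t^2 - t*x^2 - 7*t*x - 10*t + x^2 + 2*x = 15*t^2 - 27*t + x^2*(2 - t) + x*(5*t^2 - 12*t + 4) - 6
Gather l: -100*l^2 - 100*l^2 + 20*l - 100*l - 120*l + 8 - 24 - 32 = -200*l^2 - 200*l - 48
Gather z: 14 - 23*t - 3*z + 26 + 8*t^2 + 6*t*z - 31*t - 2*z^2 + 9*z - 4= 8*t^2 - 54*t - 2*z^2 + z*(6*t + 6) + 36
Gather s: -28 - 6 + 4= -30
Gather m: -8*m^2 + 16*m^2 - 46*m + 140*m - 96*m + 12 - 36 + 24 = 8*m^2 - 2*m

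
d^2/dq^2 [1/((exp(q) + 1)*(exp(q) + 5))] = (4*exp(3*q) + 18*exp(2*q) + 16*exp(q) - 30)*exp(q)/(exp(6*q) + 18*exp(5*q) + 123*exp(4*q) + 396*exp(3*q) + 615*exp(2*q) + 450*exp(q) + 125)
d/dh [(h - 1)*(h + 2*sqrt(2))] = 2*h - 1 + 2*sqrt(2)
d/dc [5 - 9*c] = -9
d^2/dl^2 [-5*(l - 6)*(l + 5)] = -10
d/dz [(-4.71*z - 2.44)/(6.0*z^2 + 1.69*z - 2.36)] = (28.26*z^2 + 29.28*z + 15.2392)/(36.0*z^4 + 20.28*z^3 - 25.4639*z^2 - 7.9768*z + 5.5696)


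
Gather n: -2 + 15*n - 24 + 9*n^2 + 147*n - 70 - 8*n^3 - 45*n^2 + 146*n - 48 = -8*n^3 - 36*n^2 + 308*n - 144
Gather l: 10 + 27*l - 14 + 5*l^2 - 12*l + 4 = 5*l^2 + 15*l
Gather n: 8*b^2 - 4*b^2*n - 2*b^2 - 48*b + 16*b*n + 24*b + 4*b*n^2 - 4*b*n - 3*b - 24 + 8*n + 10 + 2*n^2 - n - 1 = 6*b^2 - 27*b + n^2*(4*b + 2) + n*(-4*b^2 + 12*b + 7) - 15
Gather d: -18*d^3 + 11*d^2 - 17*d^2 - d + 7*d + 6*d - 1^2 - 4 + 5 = -18*d^3 - 6*d^2 + 12*d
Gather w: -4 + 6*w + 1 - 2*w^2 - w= -2*w^2 + 5*w - 3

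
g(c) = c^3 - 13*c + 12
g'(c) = 3*c^2 - 13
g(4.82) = 61.32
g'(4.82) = 56.70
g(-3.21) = 20.65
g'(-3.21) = 17.91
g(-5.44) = -78.27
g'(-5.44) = 75.78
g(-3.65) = 10.82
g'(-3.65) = 26.97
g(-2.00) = 30.00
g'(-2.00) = -1.00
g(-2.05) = 30.03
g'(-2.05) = -0.39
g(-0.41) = 17.26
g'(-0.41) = -12.50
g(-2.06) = 30.04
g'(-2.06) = -0.27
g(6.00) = 150.00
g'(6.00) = 95.00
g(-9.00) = -600.00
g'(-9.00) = 230.00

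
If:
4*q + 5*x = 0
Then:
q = -5*x/4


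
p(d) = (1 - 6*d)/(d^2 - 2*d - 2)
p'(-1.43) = 3.45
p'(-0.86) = 95.43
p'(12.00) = 0.06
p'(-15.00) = 0.02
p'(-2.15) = 0.96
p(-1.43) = 3.30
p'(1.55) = 3.48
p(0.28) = 0.27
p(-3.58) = 1.25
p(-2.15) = 2.01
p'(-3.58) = 0.30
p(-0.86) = 13.40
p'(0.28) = 2.26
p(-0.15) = -1.13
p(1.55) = 3.08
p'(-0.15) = 5.13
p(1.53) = 3.01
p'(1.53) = 3.38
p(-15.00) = 0.36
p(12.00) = -0.60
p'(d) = (1 - 6*d)*(2 - 2*d)/(d^2 - 2*d - 2)^2 - 6/(d^2 - 2*d - 2)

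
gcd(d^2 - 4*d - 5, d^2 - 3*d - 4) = d + 1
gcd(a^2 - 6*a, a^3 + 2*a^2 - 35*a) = a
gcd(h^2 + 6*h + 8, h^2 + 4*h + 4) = h + 2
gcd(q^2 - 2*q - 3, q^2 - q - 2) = q + 1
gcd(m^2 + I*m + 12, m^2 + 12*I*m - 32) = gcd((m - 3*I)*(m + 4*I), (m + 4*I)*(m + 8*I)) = m + 4*I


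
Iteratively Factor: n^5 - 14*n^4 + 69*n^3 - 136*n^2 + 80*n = (n - 4)*(n^4 - 10*n^3 + 29*n^2 - 20*n) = (n - 4)^2*(n^3 - 6*n^2 + 5*n) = (n - 5)*(n - 4)^2*(n^2 - n) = n*(n - 5)*(n - 4)^2*(n - 1)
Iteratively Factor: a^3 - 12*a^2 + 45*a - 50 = (a - 5)*(a^2 - 7*a + 10) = (a - 5)*(a - 2)*(a - 5)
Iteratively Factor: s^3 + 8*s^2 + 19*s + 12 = (s + 1)*(s^2 + 7*s + 12) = (s + 1)*(s + 3)*(s + 4)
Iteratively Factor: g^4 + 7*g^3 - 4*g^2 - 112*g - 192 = (g - 4)*(g^3 + 11*g^2 + 40*g + 48) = (g - 4)*(g + 3)*(g^2 + 8*g + 16) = (g - 4)*(g + 3)*(g + 4)*(g + 4)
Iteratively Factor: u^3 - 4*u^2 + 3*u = (u - 3)*(u^2 - u) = u*(u - 3)*(u - 1)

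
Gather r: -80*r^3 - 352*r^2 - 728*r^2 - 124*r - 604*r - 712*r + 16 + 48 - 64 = -80*r^3 - 1080*r^2 - 1440*r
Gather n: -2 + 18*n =18*n - 2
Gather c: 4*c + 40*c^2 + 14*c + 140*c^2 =180*c^2 + 18*c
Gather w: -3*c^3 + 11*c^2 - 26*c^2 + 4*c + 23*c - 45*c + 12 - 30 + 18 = -3*c^3 - 15*c^2 - 18*c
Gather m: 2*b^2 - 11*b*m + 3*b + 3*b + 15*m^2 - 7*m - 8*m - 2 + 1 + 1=2*b^2 + 6*b + 15*m^2 + m*(-11*b - 15)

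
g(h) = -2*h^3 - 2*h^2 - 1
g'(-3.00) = -42.00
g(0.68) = -2.55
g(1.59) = -14.10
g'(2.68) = -53.81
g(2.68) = -53.86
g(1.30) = -8.77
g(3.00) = -73.00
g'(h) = -6*h^2 - 4*h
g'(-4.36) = -96.62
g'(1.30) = -15.34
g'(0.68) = -5.49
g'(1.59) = -21.53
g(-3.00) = 35.00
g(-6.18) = 394.67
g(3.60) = -120.23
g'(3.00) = -66.00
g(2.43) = -41.51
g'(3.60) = -92.16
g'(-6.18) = -204.43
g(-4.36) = 126.74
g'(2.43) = -45.15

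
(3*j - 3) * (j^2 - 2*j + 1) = 3*j^3 - 9*j^2 + 9*j - 3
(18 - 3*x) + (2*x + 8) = 26 - x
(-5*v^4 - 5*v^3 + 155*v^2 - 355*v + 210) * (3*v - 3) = -15*v^5 + 480*v^3 - 1530*v^2 + 1695*v - 630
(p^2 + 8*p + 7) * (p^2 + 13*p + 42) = p^4 + 21*p^3 + 153*p^2 + 427*p + 294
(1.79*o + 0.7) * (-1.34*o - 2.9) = -2.3986*o^2 - 6.129*o - 2.03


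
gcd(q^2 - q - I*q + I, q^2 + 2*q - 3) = q - 1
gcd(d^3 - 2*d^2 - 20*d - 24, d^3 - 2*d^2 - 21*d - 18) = d - 6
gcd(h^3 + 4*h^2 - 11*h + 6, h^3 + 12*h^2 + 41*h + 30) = h + 6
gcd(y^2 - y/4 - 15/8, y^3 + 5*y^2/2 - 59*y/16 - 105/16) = y + 5/4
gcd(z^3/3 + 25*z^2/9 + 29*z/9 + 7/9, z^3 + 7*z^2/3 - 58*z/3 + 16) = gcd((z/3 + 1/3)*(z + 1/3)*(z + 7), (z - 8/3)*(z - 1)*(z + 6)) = 1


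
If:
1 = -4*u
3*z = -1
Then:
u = -1/4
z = -1/3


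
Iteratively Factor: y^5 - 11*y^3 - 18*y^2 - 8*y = (y)*(y^4 - 11*y^2 - 18*y - 8) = y*(y + 1)*(y^3 - y^2 - 10*y - 8) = y*(y - 4)*(y + 1)*(y^2 + 3*y + 2) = y*(y - 4)*(y + 1)*(y + 2)*(y + 1)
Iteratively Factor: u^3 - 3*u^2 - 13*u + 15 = (u + 3)*(u^2 - 6*u + 5) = (u - 1)*(u + 3)*(u - 5)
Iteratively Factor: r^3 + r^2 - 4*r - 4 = (r + 1)*(r^2 - 4) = (r - 2)*(r + 1)*(r + 2)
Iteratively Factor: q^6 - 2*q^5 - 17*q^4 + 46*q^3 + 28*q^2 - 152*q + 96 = (q - 3)*(q^5 + q^4 - 14*q^3 + 4*q^2 + 40*q - 32) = (q - 3)*(q + 4)*(q^4 - 3*q^3 - 2*q^2 + 12*q - 8) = (q - 3)*(q - 2)*(q + 4)*(q^3 - q^2 - 4*q + 4) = (q - 3)*(q - 2)^2*(q + 4)*(q^2 + q - 2) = (q - 3)*(q - 2)^2*(q - 1)*(q + 4)*(q + 2)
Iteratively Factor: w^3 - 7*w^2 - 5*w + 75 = (w - 5)*(w^2 - 2*w - 15) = (w - 5)*(w + 3)*(w - 5)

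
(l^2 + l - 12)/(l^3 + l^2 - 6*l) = (l^2 + l - 12)/(l*(l^2 + l - 6))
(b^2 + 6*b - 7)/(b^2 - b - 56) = (b - 1)/(b - 8)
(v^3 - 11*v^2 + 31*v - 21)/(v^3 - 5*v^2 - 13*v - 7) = (v^2 - 4*v + 3)/(v^2 + 2*v + 1)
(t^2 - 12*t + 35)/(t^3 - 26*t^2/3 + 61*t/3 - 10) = 3*(t - 7)/(3*t^2 - 11*t + 6)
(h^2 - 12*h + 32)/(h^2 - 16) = (h - 8)/(h + 4)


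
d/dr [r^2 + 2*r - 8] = 2*r + 2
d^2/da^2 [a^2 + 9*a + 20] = 2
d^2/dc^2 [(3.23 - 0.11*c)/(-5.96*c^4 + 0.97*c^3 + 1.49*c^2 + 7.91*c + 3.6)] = (46.888512*c^7 - 2304.870272*c^6 + 554.95821*c^5 + 511.905846*c^4 + 580.405836*c^3 - 1027.966464*c^2 - 164.276022*c - 375.803206)/(211.708736*c^12 - 103.367856*c^11 - 141.95826*c^10 - 792.156313*c^9 - 73.7679630000001*c^8 + 517.549656*c^7 + 1228.470661*c^6 + 752.327136*c^5 - 237.662007*c^4 - 787.202711*c^3 - 733.66668*c^2 - 307.5408*c - 46.656)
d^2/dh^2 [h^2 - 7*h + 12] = 2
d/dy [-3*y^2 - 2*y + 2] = -6*y - 2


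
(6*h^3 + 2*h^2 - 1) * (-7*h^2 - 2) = -42*h^5 - 14*h^4 - 12*h^3 + 3*h^2 + 2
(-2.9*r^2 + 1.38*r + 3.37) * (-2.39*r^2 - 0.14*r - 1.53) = 6.931*r^4 - 2.8922*r^3 - 3.8105*r^2 - 2.5832*r - 5.1561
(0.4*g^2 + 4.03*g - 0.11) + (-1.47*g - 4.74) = 0.4*g^2 + 2.56*g - 4.85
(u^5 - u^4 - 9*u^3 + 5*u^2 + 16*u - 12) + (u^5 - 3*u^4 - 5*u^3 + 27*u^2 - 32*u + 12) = 2*u^5 - 4*u^4 - 14*u^3 + 32*u^2 - 16*u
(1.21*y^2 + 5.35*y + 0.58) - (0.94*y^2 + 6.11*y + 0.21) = 0.27*y^2 - 0.760000000000001*y + 0.37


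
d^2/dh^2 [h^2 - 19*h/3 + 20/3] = 2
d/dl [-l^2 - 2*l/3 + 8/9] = -2*l - 2/3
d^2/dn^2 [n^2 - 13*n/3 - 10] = 2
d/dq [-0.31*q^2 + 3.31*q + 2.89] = 3.31 - 0.62*q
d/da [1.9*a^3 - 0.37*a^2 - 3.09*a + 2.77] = 5.7*a^2 - 0.74*a - 3.09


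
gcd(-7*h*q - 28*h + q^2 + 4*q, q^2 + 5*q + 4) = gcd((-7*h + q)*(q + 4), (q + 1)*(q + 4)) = q + 4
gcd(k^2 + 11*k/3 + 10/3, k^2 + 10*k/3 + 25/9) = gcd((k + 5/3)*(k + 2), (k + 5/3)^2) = k + 5/3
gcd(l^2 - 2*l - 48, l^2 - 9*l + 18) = 1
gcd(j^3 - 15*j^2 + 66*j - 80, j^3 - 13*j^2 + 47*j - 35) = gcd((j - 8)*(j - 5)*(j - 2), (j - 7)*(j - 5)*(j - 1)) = j - 5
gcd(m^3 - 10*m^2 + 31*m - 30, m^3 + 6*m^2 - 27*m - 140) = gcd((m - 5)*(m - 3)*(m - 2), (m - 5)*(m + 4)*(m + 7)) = m - 5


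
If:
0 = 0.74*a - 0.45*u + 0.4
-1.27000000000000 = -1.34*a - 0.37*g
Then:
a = 0.608108108108108*u - 0.540540540540541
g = 5.39006574141709 - 2.20233747260774*u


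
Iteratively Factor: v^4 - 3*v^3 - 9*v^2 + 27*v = (v)*(v^3 - 3*v^2 - 9*v + 27) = v*(v - 3)*(v^2 - 9) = v*(v - 3)^2*(v + 3)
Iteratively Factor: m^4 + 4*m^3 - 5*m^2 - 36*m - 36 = (m - 3)*(m^3 + 7*m^2 + 16*m + 12) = (m - 3)*(m + 2)*(m^2 + 5*m + 6) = (m - 3)*(m + 2)*(m + 3)*(m + 2)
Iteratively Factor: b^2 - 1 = (b - 1)*(b + 1)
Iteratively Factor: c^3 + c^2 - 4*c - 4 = (c + 2)*(c^2 - c - 2) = (c + 1)*(c + 2)*(c - 2)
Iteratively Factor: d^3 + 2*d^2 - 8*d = (d)*(d^2 + 2*d - 8) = d*(d - 2)*(d + 4)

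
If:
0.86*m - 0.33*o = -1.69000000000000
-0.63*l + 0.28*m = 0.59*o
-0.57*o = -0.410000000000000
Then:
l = -1.42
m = -1.69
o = 0.72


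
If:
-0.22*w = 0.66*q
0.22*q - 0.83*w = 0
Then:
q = 0.00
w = 0.00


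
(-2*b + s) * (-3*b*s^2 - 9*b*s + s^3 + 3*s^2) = 6*b^2*s^2 + 18*b^2*s - 5*b*s^3 - 15*b*s^2 + s^4 + 3*s^3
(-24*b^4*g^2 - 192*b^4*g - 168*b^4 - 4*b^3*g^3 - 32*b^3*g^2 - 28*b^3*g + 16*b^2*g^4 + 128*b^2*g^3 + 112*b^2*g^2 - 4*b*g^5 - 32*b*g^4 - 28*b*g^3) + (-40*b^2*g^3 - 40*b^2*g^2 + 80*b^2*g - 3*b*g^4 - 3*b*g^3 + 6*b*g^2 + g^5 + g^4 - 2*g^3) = -24*b^4*g^2 - 192*b^4*g - 168*b^4 - 4*b^3*g^3 - 32*b^3*g^2 - 28*b^3*g + 16*b^2*g^4 + 88*b^2*g^3 + 72*b^2*g^2 + 80*b^2*g - 4*b*g^5 - 35*b*g^4 - 31*b*g^3 + 6*b*g^2 + g^5 + g^4 - 2*g^3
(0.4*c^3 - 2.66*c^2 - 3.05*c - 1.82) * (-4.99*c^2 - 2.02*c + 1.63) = -1.996*c^5 + 12.4654*c^4 + 21.2447*c^3 + 10.907*c^2 - 1.2951*c - 2.9666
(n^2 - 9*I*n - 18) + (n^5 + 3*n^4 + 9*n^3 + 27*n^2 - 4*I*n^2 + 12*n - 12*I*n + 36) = n^5 + 3*n^4 + 9*n^3 + 28*n^2 - 4*I*n^2 + 12*n - 21*I*n + 18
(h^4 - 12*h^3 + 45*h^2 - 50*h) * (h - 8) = h^5 - 20*h^4 + 141*h^3 - 410*h^2 + 400*h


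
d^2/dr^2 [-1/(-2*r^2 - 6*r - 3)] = 4*(-2*r^2 - 6*r + 2*(2*r + 3)^2 - 3)/(2*r^2 + 6*r + 3)^3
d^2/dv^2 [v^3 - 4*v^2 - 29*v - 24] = 6*v - 8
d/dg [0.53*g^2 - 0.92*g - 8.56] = 1.06*g - 0.92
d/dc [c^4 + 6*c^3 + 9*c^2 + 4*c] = 4*c^3 + 18*c^2 + 18*c + 4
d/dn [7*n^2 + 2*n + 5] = 14*n + 2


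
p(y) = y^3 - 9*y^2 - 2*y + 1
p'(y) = 3*y^2 - 18*y - 2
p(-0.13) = 1.11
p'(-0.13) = 0.39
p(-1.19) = -11.05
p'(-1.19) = 23.67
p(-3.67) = -162.31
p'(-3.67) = 104.47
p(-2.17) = -47.26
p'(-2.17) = 51.19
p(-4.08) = -208.57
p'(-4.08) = 121.38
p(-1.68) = -25.78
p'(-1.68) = 36.71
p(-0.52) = -0.53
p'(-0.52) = 8.17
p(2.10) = -33.63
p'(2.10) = -26.57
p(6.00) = -119.00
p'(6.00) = -2.00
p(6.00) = -119.00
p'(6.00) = -2.00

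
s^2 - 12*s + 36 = (s - 6)^2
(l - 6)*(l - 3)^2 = l^3 - 12*l^2 + 45*l - 54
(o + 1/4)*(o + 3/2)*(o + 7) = o^3 + 35*o^2/4 + 101*o/8 + 21/8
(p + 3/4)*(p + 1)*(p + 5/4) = p^3 + 3*p^2 + 47*p/16 + 15/16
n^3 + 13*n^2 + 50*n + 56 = (n + 2)*(n + 4)*(n + 7)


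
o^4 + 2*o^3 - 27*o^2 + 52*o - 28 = (o - 2)^2*(o - 1)*(o + 7)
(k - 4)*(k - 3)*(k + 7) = k^3 - 37*k + 84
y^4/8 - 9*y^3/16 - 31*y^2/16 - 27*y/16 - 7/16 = (y/4 + 1/4)*(y/2 + 1/4)*(y - 7)*(y + 1)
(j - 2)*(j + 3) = j^2 + j - 6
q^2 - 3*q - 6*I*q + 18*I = (q - 3)*(q - 6*I)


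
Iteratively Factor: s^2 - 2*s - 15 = (s - 5)*(s + 3)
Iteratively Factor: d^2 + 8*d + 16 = (d + 4)*(d + 4)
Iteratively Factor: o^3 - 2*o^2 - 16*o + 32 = (o + 4)*(o^2 - 6*o + 8) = (o - 2)*(o + 4)*(o - 4)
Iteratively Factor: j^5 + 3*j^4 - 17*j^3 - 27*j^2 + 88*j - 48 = (j - 1)*(j^4 + 4*j^3 - 13*j^2 - 40*j + 48) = (j - 3)*(j - 1)*(j^3 + 7*j^2 + 8*j - 16) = (j - 3)*(j - 1)*(j + 4)*(j^2 + 3*j - 4) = (j - 3)*(j - 1)*(j + 4)^2*(j - 1)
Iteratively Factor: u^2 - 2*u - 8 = (u - 4)*(u + 2)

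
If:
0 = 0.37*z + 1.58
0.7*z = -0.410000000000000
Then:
No Solution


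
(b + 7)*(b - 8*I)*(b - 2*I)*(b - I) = b^4 + 7*b^3 - 11*I*b^3 - 26*b^2 - 77*I*b^2 - 182*b + 16*I*b + 112*I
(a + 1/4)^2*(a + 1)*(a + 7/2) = a^4 + 5*a^3 + 93*a^2/16 + 65*a/32 + 7/32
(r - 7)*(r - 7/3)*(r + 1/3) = r^3 - 9*r^2 + 119*r/9 + 49/9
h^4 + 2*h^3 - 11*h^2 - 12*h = h*(h - 3)*(h + 1)*(h + 4)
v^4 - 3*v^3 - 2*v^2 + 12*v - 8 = (v - 2)^2*(v - 1)*(v + 2)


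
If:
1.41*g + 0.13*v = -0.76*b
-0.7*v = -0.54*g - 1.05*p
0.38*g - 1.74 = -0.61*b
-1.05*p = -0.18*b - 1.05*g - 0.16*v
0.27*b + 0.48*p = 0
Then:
No Solution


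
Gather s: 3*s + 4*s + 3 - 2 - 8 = 7*s - 7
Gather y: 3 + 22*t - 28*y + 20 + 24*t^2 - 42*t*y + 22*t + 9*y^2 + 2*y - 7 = 24*t^2 + 44*t + 9*y^2 + y*(-42*t - 26) + 16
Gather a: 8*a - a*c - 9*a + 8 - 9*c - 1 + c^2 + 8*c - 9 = a*(-c - 1) + c^2 - c - 2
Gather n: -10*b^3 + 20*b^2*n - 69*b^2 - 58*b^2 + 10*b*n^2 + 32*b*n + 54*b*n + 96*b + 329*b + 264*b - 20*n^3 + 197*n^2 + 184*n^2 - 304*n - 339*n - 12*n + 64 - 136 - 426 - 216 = -10*b^3 - 127*b^2 + 689*b - 20*n^3 + n^2*(10*b + 381) + n*(20*b^2 + 86*b - 655) - 714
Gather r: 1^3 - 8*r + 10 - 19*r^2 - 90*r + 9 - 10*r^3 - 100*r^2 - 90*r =-10*r^3 - 119*r^2 - 188*r + 20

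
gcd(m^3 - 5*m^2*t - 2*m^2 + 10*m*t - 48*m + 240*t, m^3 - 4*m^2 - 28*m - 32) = m - 8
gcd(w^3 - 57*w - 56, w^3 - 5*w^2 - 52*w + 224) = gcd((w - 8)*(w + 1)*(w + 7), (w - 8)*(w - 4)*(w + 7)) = w^2 - w - 56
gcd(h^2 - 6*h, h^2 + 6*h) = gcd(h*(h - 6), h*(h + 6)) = h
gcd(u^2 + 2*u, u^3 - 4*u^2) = u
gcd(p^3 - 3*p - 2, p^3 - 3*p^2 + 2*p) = p - 2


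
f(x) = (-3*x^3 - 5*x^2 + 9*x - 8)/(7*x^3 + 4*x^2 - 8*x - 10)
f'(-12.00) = 0.00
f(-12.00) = -0.38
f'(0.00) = -1.54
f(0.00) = 0.80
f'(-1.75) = 2.20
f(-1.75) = 1.08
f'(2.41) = 0.17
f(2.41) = -0.62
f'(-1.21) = 4.64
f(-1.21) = 3.04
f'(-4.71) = 0.06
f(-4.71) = -0.25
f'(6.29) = 0.01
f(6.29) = -0.49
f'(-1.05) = 2.89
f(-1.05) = 3.68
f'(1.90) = 0.63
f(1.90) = -0.79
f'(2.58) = 0.13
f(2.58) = -0.60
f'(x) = (-21*x^2 - 8*x + 8)*(-3*x^3 - 5*x^2 + 9*x - 8)/(7*x^3 + 4*x^2 - 8*x - 10)^2 + (-9*x^2 - 10*x + 9)/(7*x^3 + 4*x^2 - 8*x - 10) = (23*x^4 - 78*x^3 + 262*x^2 + 164*x - 154)/(49*x^6 + 56*x^5 - 96*x^4 - 204*x^3 - 16*x^2 + 160*x + 100)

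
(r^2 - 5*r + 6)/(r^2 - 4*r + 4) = (r - 3)/(r - 2)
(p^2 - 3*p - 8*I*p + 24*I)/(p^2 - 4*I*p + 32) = (p - 3)/(p + 4*I)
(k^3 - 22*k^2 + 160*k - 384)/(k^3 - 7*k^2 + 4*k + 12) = (k^2 - 16*k + 64)/(k^2 - k - 2)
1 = 1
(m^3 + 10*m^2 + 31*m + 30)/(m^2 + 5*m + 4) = (m^3 + 10*m^2 + 31*m + 30)/(m^2 + 5*m + 4)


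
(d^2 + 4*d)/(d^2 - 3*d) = (d + 4)/(d - 3)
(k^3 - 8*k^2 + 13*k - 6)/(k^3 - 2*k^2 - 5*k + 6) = (k^2 - 7*k + 6)/(k^2 - k - 6)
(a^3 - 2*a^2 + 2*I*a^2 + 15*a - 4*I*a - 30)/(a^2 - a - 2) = (a^2 + 2*I*a + 15)/(a + 1)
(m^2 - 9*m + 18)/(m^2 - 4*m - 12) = (m - 3)/(m + 2)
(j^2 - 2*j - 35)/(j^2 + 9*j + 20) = (j - 7)/(j + 4)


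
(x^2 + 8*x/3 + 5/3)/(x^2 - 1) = (x + 5/3)/(x - 1)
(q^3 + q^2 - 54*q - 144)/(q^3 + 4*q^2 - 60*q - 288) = (q + 3)/(q + 6)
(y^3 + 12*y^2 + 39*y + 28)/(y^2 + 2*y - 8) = (y^2 + 8*y + 7)/(y - 2)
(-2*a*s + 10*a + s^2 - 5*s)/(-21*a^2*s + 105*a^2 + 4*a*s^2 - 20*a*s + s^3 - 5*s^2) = (-2*a + s)/(-21*a^2 + 4*a*s + s^2)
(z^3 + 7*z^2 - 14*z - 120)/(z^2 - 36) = (z^2 + z - 20)/(z - 6)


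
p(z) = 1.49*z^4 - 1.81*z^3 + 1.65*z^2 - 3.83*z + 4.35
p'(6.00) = 1107.85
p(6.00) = 1580.85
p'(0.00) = -3.83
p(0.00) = 4.35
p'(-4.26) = -577.19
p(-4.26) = 681.25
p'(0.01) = -3.80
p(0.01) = 4.31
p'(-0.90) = -15.54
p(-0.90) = 11.43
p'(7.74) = 2459.98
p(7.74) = 4581.78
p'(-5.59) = -1233.03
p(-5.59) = 1848.39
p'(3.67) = 229.75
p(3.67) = 193.35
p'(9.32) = 4380.23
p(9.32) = 9888.84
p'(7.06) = 1846.12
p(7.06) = 3124.35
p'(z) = 5.96*z^3 - 5.43*z^2 + 3.3*z - 3.83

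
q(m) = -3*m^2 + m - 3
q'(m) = 1 - 6*m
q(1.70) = -9.97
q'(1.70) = -9.20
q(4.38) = -56.17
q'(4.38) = -25.28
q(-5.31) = -92.90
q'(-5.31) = 32.86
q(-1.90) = -15.73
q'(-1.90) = 12.40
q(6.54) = -124.77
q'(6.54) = -38.24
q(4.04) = -47.92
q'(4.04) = -23.24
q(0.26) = -2.94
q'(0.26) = -0.56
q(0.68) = -3.71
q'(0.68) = -3.08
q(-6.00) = -117.00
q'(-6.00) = 37.00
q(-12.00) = -447.00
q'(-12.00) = 73.00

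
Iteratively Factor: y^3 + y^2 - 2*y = (y)*(y^2 + y - 2) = y*(y - 1)*(y + 2)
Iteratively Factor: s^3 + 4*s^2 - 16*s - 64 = (s + 4)*(s^2 - 16) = (s - 4)*(s + 4)*(s + 4)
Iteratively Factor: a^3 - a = (a)*(a^2 - 1) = a*(a + 1)*(a - 1)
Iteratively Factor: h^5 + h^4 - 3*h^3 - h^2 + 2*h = (h - 1)*(h^4 + 2*h^3 - h^2 - 2*h) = (h - 1)*(h + 1)*(h^3 + h^2 - 2*h) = (h - 1)*(h + 1)*(h + 2)*(h^2 - h) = (h - 1)^2*(h + 1)*(h + 2)*(h)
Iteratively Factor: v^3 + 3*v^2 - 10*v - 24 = (v + 2)*(v^2 + v - 12) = (v - 3)*(v + 2)*(v + 4)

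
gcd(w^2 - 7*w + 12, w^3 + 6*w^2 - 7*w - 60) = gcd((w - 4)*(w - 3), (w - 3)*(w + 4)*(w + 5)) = w - 3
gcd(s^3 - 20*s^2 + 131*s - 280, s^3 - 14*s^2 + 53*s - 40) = s^2 - 13*s + 40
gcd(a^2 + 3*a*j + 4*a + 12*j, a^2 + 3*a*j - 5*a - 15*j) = a + 3*j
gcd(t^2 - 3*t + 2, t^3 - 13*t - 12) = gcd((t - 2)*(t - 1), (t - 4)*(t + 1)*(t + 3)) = 1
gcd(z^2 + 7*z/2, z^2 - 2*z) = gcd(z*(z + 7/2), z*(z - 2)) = z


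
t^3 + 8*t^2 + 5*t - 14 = (t - 1)*(t + 2)*(t + 7)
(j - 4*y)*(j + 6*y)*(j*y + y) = j^3*y + 2*j^2*y^2 + j^2*y - 24*j*y^3 + 2*j*y^2 - 24*y^3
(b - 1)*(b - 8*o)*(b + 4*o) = b^3 - 4*b^2*o - b^2 - 32*b*o^2 + 4*b*o + 32*o^2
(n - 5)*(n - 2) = n^2 - 7*n + 10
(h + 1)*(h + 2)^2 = h^3 + 5*h^2 + 8*h + 4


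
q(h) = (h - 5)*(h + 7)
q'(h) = 2*h + 2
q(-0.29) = -35.50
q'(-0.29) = 1.42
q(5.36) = 4.45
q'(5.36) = 12.72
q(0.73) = -33.01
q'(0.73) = 3.46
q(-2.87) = -32.50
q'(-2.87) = -3.74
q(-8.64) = 22.37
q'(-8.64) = -15.28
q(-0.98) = -36.00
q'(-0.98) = 0.04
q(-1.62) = -35.62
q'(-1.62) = -1.24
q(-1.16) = -35.97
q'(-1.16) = -0.32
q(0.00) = -35.00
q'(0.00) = 2.00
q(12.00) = 133.00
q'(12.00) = 26.00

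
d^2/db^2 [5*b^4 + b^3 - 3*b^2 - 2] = 60*b^2 + 6*b - 6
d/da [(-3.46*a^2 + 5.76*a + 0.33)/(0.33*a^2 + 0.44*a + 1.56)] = (-3.4232*a^2 - 11.013*a + 8.8404)/(0.1089*a^4 + 0.2904*a^3 + 1.2232*a^2 + 1.3728*a + 2.4336)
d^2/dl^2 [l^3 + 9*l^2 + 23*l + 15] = 6*l + 18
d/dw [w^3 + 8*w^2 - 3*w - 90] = 3*w^2 + 16*w - 3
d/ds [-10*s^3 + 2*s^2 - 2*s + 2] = -30*s^2 + 4*s - 2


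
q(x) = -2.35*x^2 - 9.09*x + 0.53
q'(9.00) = -51.39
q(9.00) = -271.63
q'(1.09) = -14.21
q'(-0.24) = -7.96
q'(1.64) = -16.80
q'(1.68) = -16.99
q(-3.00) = 6.65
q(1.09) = -12.17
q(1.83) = -23.97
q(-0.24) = 2.58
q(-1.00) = 7.27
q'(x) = -4.7*x - 9.09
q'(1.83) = -17.69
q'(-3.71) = 8.35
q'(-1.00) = -4.39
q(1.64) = -20.70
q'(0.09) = -9.51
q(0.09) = -0.31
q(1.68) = -21.37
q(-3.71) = 1.91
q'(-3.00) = 5.01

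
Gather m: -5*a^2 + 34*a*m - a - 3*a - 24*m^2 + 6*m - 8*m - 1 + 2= -5*a^2 - 4*a - 24*m^2 + m*(34*a - 2) + 1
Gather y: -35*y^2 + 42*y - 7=-35*y^2 + 42*y - 7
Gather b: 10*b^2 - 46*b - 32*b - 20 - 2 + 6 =10*b^2 - 78*b - 16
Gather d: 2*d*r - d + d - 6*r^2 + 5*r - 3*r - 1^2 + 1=2*d*r - 6*r^2 + 2*r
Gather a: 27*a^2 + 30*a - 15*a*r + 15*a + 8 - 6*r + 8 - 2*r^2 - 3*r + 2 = 27*a^2 + a*(45 - 15*r) - 2*r^2 - 9*r + 18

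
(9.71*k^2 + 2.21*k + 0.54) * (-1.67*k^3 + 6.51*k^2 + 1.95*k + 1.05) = -16.2157*k^5 + 59.5214*k^4 + 32.4198*k^3 + 18.0204*k^2 + 3.3735*k + 0.567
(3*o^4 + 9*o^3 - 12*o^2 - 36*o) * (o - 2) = 3*o^5 + 3*o^4 - 30*o^3 - 12*o^2 + 72*o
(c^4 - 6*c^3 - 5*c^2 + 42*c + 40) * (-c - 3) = -c^5 + 3*c^4 + 23*c^3 - 27*c^2 - 166*c - 120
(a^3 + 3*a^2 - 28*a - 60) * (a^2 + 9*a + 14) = a^5 + 12*a^4 + 13*a^3 - 270*a^2 - 932*a - 840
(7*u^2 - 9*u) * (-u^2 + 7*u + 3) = -7*u^4 + 58*u^3 - 42*u^2 - 27*u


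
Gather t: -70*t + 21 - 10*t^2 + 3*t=-10*t^2 - 67*t + 21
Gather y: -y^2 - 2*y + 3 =-y^2 - 2*y + 3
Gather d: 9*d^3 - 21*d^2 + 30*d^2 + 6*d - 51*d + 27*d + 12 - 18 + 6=9*d^3 + 9*d^2 - 18*d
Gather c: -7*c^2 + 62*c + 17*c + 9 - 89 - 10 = -7*c^2 + 79*c - 90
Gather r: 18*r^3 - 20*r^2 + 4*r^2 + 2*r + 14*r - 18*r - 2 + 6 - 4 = 18*r^3 - 16*r^2 - 2*r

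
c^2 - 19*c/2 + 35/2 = (c - 7)*(c - 5/2)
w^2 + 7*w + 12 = (w + 3)*(w + 4)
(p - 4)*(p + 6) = p^2 + 2*p - 24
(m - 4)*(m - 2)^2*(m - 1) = m^4 - 9*m^3 + 28*m^2 - 36*m + 16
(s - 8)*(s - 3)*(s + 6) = s^3 - 5*s^2 - 42*s + 144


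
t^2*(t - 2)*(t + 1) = t^4 - t^3 - 2*t^2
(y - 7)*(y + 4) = y^2 - 3*y - 28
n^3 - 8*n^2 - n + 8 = (n - 8)*(n - 1)*(n + 1)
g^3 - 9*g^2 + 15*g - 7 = (g - 7)*(g - 1)^2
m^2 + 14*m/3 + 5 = (m + 5/3)*(m + 3)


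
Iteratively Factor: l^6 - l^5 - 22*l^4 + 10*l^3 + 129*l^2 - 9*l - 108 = (l - 1)*(l^5 - 22*l^3 - 12*l^2 + 117*l + 108) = (l - 4)*(l - 1)*(l^4 + 4*l^3 - 6*l^2 - 36*l - 27) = (l - 4)*(l - 1)*(l + 3)*(l^3 + l^2 - 9*l - 9) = (l - 4)*(l - 3)*(l - 1)*(l + 3)*(l^2 + 4*l + 3) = (l - 4)*(l - 3)*(l - 1)*(l + 3)^2*(l + 1)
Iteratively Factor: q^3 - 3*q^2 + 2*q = (q - 1)*(q^2 - 2*q) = q*(q - 1)*(q - 2)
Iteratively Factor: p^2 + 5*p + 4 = (p + 4)*(p + 1)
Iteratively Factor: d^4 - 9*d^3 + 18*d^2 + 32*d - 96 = (d - 4)*(d^3 - 5*d^2 - 2*d + 24) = (d - 4)^2*(d^2 - d - 6) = (d - 4)^2*(d + 2)*(d - 3)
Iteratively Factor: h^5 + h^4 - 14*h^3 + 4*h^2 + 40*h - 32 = (h + 2)*(h^4 - h^3 - 12*h^2 + 28*h - 16) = (h - 2)*(h + 2)*(h^3 + h^2 - 10*h + 8) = (h - 2)*(h + 2)*(h + 4)*(h^2 - 3*h + 2) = (h - 2)^2*(h + 2)*(h + 4)*(h - 1)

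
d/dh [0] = 0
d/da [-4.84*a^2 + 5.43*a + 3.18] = 5.43 - 9.68*a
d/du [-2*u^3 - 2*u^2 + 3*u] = -6*u^2 - 4*u + 3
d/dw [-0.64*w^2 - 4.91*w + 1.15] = -1.28*w - 4.91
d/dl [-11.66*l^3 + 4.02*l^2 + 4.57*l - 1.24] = -34.98*l^2 + 8.04*l + 4.57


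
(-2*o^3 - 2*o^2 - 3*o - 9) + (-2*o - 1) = -2*o^3 - 2*o^2 - 5*o - 10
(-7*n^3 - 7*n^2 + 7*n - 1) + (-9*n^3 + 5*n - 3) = -16*n^3 - 7*n^2 + 12*n - 4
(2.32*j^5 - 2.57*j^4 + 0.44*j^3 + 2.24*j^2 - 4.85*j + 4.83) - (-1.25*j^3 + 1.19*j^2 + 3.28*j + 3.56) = 2.32*j^5 - 2.57*j^4 + 1.69*j^3 + 1.05*j^2 - 8.13*j + 1.27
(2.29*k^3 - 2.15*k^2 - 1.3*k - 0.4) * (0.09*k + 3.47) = 0.2061*k^4 + 7.7528*k^3 - 7.5775*k^2 - 4.547*k - 1.388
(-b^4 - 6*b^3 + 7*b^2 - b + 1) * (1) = -b^4 - 6*b^3 + 7*b^2 - b + 1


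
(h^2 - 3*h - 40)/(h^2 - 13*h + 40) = (h + 5)/(h - 5)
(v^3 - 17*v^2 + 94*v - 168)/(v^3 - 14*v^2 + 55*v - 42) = (v - 4)/(v - 1)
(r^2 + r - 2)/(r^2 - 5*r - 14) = (r - 1)/(r - 7)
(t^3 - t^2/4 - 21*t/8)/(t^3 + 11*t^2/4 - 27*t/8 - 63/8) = t/(t + 3)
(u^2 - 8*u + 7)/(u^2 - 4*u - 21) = (u - 1)/(u + 3)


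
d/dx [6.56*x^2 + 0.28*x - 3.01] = 13.12*x + 0.28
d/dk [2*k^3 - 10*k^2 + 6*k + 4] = 6*k^2 - 20*k + 6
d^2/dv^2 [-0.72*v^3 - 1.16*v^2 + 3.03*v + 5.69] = -4.32*v - 2.32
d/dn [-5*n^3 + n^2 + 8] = n*(2 - 15*n)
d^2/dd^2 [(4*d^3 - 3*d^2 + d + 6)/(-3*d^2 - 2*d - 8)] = 2*(53*d^3 - 570*d^2 - 804*d + 328)/(27*d^6 + 54*d^5 + 252*d^4 + 296*d^3 + 672*d^2 + 384*d + 512)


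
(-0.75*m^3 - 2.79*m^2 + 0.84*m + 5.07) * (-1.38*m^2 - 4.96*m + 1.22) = 1.035*m^5 + 7.5702*m^4 + 11.7642*m^3 - 14.5668*m^2 - 24.1224*m + 6.1854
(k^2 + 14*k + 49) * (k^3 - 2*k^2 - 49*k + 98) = k^5 + 12*k^4 - 28*k^3 - 686*k^2 - 1029*k + 4802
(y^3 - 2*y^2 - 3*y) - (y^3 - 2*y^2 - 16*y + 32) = 13*y - 32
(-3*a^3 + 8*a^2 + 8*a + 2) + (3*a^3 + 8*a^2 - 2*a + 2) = 16*a^2 + 6*a + 4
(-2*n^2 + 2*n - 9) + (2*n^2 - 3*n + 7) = -n - 2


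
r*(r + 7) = r^2 + 7*r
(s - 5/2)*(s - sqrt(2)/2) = s^2 - 5*s/2 - sqrt(2)*s/2 + 5*sqrt(2)/4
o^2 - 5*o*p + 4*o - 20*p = (o + 4)*(o - 5*p)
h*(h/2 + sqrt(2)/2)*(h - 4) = h^3/2 - 2*h^2 + sqrt(2)*h^2/2 - 2*sqrt(2)*h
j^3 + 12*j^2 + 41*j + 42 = (j + 2)*(j + 3)*(j + 7)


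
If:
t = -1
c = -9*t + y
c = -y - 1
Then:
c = 4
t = -1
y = -5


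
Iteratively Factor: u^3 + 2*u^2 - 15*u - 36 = (u + 3)*(u^2 - u - 12) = (u - 4)*(u + 3)*(u + 3)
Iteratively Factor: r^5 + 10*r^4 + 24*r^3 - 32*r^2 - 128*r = (r - 2)*(r^4 + 12*r^3 + 48*r^2 + 64*r) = r*(r - 2)*(r^3 + 12*r^2 + 48*r + 64) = r*(r - 2)*(r + 4)*(r^2 + 8*r + 16) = r*(r - 2)*(r + 4)^2*(r + 4)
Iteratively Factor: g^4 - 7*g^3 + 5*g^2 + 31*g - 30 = (g + 2)*(g^3 - 9*g^2 + 23*g - 15) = (g - 1)*(g + 2)*(g^2 - 8*g + 15) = (g - 3)*(g - 1)*(g + 2)*(g - 5)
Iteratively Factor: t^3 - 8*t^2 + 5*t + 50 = (t + 2)*(t^2 - 10*t + 25) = (t - 5)*(t + 2)*(t - 5)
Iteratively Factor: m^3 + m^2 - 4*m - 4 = (m - 2)*(m^2 + 3*m + 2) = (m - 2)*(m + 2)*(m + 1)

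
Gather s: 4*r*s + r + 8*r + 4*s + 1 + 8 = 9*r + s*(4*r + 4) + 9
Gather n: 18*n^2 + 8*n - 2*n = 18*n^2 + 6*n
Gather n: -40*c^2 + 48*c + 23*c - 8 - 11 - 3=-40*c^2 + 71*c - 22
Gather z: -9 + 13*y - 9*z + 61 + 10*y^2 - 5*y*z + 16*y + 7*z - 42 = 10*y^2 + 29*y + z*(-5*y - 2) + 10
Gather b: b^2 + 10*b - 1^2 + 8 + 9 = b^2 + 10*b + 16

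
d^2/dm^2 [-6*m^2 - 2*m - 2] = -12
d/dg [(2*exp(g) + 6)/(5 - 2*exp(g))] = 22*exp(g)/(2*exp(g) - 5)^2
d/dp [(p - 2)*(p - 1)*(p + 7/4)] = 3*p^2 - 5*p/2 - 13/4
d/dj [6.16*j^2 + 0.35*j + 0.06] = 12.32*j + 0.35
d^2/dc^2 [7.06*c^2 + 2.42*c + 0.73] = 14.1200000000000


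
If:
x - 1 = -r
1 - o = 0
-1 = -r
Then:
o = 1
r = 1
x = 0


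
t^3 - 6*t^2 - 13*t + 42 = (t - 7)*(t - 2)*(t + 3)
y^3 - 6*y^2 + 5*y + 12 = (y - 4)*(y - 3)*(y + 1)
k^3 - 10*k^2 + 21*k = k*(k - 7)*(k - 3)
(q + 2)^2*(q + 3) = q^3 + 7*q^2 + 16*q + 12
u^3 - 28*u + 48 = (u - 4)*(u - 2)*(u + 6)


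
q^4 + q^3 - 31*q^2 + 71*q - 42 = (q - 3)*(q - 2)*(q - 1)*(q + 7)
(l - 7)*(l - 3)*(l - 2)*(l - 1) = l^4 - 13*l^3 + 53*l^2 - 83*l + 42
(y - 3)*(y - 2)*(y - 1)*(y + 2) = y^4 - 4*y^3 - y^2 + 16*y - 12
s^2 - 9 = (s - 3)*(s + 3)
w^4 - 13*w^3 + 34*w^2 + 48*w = w*(w - 8)*(w - 6)*(w + 1)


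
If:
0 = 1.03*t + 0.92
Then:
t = -0.89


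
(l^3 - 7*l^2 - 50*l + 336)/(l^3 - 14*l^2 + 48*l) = (l + 7)/l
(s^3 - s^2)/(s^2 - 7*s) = s*(s - 1)/(s - 7)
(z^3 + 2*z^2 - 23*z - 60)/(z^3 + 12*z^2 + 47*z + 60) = (z - 5)/(z + 5)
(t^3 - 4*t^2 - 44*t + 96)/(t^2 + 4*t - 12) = t - 8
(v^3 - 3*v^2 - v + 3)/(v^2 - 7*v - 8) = (v^2 - 4*v + 3)/(v - 8)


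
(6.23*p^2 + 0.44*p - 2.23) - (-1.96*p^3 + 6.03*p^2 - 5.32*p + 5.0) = 1.96*p^3 + 0.2*p^2 + 5.76*p - 7.23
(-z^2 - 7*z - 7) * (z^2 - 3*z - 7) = -z^4 - 4*z^3 + 21*z^2 + 70*z + 49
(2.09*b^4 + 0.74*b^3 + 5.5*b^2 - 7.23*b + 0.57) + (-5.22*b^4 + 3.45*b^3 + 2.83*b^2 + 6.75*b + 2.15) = -3.13*b^4 + 4.19*b^3 + 8.33*b^2 - 0.48*b + 2.72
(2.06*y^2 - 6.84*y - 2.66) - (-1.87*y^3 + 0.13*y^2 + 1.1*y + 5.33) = 1.87*y^3 + 1.93*y^2 - 7.94*y - 7.99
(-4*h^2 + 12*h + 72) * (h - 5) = -4*h^3 + 32*h^2 + 12*h - 360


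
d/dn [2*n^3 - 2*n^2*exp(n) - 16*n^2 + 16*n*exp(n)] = -2*n^2*exp(n) + 6*n^2 + 12*n*exp(n) - 32*n + 16*exp(n)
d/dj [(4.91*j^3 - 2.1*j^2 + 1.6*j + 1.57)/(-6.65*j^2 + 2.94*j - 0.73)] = (-32.6515*j^4 + 28.8708*j^3 - 6.2869*j^2 + 23.947*j - 5.7838)/(44.2225*j^4 - 39.102*j^3 + 18.3526*j^2 - 4.2924*j + 0.5329)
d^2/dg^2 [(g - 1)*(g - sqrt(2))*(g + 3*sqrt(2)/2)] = 6*g - 2 + sqrt(2)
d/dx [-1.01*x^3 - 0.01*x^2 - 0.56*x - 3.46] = -3.03*x^2 - 0.02*x - 0.56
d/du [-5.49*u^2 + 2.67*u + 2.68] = 2.67 - 10.98*u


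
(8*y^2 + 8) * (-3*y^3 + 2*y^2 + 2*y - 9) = -24*y^5 + 16*y^4 - 8*y^3 - 56*y^2 + 16*y - 72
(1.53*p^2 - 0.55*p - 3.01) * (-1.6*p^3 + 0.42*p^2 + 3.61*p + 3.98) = -2.448*p^5 + 1.5226*p^4 + 10.1083*p^3 + 2.8397*p^2 - 13.0551*p - 11.9798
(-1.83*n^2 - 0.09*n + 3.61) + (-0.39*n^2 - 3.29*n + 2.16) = -2.22*n^2 - 3.38*n + 5.77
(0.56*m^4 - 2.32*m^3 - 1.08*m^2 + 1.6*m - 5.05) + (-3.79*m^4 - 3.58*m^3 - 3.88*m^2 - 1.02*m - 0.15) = -3.23*m^4 - 5.9*m^3 - 4.96*m^2 + 0.58*m - 5.2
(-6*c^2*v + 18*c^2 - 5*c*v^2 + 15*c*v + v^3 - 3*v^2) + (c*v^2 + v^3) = -6*c^2*v + 18*c^2 - 4*c*v^2 + 15*c*v + 2*v^3 - 3*v^2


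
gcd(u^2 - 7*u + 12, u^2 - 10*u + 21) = u - 3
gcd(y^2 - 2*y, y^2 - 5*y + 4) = 1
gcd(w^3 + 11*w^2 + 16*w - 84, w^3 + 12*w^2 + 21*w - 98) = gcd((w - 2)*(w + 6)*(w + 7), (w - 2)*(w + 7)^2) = w^2 + 5*w - 14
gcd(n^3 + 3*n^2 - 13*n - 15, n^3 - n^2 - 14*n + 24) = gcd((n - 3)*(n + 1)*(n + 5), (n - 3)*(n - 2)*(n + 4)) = n - 3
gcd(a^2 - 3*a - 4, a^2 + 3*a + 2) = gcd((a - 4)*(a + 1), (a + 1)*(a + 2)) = a + 1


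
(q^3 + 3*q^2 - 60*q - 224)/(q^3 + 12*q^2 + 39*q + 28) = (q - 8)/(q + 1)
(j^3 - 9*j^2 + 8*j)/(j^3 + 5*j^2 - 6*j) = (j - 8)/(j + 6)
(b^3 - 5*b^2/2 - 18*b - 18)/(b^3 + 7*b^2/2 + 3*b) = (b - 6)/b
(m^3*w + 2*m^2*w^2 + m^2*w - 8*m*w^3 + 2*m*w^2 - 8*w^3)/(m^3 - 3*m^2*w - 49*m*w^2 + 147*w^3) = w*(m^3 + 2*m^2*w + m^2 - 8*m*w^2 + 2*m*w - 8*w^2)/(m^3 - 3*m^2*w - 49*m*w^2 + 147*w^3)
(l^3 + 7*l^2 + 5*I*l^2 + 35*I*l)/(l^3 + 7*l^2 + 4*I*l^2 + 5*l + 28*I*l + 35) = l/(l - I)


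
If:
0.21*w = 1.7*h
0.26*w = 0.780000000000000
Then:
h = 0.37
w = 3.00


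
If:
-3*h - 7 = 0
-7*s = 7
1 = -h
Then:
No Solution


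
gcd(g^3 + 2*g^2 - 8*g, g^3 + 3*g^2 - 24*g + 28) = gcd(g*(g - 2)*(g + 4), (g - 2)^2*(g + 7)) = g - 2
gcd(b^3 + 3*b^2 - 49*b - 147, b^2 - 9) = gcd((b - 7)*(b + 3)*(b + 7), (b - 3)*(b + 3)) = b + 3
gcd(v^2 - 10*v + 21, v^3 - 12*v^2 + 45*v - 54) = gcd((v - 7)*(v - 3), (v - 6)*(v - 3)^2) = v - 3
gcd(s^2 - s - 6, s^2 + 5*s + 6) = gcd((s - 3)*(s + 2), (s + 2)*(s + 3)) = s + 2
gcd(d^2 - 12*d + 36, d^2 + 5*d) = 1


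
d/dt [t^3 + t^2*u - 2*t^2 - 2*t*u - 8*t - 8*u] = 3*t^2 + 2*t*u - 4*t - 2*u - 8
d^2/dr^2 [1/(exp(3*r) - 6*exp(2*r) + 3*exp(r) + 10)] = 3*((-3*exp(2*r) + 8*exp(r) - 1)*(exp(3*r) - 6*exp(2*r) + 3*exp(r) + 10) + 6*(exp(2*r) - 4*exp(r) + 1)^2*exp(r))*exp(r)/(exp(3*r) - 6*exp(2*r) + 3*exp(r) + 10)^3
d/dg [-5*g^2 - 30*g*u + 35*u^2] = -10*g - 30*u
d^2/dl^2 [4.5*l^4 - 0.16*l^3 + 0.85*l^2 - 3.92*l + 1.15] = 54.0*l^2 - 0.96*l + 1.7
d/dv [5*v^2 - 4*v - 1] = 10*v - 4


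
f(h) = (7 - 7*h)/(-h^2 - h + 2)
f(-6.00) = -1.75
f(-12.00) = -0.70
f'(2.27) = -0.38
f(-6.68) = -1.50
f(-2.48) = -14.58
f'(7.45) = -0.08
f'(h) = (7 - 7*h)*(2*h + 1)/(-h^2 - h + 2)^2 - 7/(-h^2 - h + 2)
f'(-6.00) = -0.44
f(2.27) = 1.64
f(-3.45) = -4.83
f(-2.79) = -8.86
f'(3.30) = -0.25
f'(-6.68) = -0.32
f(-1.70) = 23.33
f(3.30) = 1.32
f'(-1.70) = -77.78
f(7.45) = 0.74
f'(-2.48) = -30.38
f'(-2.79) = -11.22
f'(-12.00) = -0.07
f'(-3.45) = -3.33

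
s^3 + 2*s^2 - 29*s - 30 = (s - 5)*(s + 1)*(s + 6)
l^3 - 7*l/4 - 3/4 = (l - 3/2)*(l + 1/2)*(l + 1)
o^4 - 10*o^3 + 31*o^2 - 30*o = o*(o - 5)*(o - 3)*(o - 2)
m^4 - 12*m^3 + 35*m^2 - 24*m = m*(m - 8)*(m - 3)*(m - 1)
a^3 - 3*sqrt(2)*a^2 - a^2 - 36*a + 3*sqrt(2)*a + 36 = (a - 1)*(a - 6*sqrt(2))*(a + 3*sqrt(2))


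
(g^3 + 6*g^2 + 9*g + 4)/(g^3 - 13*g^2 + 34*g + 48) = (g^2 + 5*g + 4)/(g^2 - 14*g + 48)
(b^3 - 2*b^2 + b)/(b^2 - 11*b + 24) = b*(b^2 - 2*b + 1)/(b^2 - 11*b + 24)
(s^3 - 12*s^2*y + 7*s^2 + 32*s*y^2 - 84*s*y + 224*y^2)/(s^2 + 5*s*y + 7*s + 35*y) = (s^2 - 12*s*y + 32*y^2)/(s + 5*y)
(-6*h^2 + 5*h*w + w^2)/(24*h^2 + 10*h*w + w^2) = (-h + w)/(4*h + w)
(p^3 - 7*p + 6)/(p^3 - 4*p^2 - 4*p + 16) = (p^2 + 2*p - 3)/(p^2 - 2*p - 8)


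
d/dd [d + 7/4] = 1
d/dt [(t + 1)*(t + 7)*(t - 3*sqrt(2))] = 3*t^2 - 6*sqrt(2)*t + 16*t - 24*sqrt(2) + 7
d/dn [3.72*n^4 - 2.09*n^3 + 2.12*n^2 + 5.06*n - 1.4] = 14.88*n^3 - 6.27*n^2 + 4.24*n + 5.06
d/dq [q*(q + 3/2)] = 2*q + 3/2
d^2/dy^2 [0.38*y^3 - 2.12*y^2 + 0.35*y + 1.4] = 2.28*y - 4.24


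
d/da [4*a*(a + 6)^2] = 12*(a + 2)*(a + 6)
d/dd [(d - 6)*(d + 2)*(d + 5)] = 3*d^2 + 2*d - 32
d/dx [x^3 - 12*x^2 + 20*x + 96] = 3*x^2 - 24*x + 20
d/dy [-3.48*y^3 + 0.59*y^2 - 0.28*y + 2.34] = -10.44*y^2 + 1.18*y - 0.28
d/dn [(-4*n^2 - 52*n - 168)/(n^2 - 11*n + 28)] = 8*(12*n^2 + 14*n - 413)/(n^4 - 22*n^3 + 177*n^2 - 616*n + 784)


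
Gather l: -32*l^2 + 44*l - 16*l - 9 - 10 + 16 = -32*l^2 + 28*l - 3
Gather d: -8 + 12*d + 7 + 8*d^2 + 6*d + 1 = 8*d^2 + 18*d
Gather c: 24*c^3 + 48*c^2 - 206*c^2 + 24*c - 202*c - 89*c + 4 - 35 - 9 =24*c^3 - 158*c^2 - 267*c - 40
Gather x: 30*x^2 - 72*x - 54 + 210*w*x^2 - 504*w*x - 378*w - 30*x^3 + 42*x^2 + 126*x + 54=-378*w - 30*x^3 + x^2*(210*w + 72) + x*(54 - 504*w)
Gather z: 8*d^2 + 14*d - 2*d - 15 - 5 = 8*d^2 + 12*d - 20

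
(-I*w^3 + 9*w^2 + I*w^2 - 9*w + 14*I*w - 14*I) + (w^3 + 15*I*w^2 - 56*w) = w^3 - I*w^3 + 9*w^2 + 16*I*w^2 - 65*w + 14*I*w - 14*I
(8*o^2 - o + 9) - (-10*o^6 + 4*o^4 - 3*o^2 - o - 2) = 10*o^6 - 4*o^4 + 11*o^2 + 11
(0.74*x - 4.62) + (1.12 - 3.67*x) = -2.93*x - 3.5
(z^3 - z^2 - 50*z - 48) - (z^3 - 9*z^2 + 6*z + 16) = 8*z^2 - 56*z - 64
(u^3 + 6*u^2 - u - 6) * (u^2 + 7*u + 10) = u^5 + 13*u^4 + 51*u^3 + 47*u^2 - 52*u - 60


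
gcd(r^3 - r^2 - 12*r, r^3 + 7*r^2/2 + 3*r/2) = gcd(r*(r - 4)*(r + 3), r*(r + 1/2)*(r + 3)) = r^2 + 3*r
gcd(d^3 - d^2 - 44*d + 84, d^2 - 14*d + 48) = d - 6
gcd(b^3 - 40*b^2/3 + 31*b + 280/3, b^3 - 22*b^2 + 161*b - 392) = b^2 - 15*b + 56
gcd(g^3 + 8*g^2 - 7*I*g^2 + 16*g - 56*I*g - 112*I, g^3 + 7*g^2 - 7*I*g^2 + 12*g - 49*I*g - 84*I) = g^2 + g*(4 - 7*I) - 28*I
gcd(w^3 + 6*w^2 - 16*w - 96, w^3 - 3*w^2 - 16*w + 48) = w^2 - 16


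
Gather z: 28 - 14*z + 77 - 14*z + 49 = 154 - 28*z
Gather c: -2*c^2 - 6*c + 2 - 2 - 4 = -2*c^2 - 6*c - 4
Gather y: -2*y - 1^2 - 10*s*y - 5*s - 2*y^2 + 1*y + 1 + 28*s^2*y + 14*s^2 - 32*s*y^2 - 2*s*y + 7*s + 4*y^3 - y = 14*s^2 + 2*s + 4*y^3 + y^2*(-32*s - 2) + y*(28*s^2 - 12*s - 2)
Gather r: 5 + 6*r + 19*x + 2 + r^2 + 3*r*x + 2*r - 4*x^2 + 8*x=r^2 + r*(3*x + 8) - 4*x^2 + 27*x + 7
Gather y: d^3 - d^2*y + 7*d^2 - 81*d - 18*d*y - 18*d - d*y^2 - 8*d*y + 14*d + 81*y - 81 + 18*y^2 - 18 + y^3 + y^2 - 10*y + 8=d^3 + 7*d^2 - 85*d + y^3 + y^2*(19 - d) + y*(-d^2 - 26*d + 71) - 91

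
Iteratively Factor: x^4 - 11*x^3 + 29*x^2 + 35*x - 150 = (x - 5)*(x^3 - 6*x^2 - x + 30) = (x - 5)*(x + 2)*(x^2 - 8*x + 15) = (x - 5)*(x - 3)*(x + 2)*(x - 5)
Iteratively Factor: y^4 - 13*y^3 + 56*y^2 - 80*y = (y - 4)*(y^3 - 9*y^2 + 20*y) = (y - 5)*(y - 4)*(y^2 - 4*y) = y*(y - 5)*(y - 4)*(y - 4)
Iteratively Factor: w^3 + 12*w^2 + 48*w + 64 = (w + 4)*(w^2 + 8*w + 16) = (w + 4)^2*(w + 4)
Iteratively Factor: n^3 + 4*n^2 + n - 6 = (n + 3)*(n^2 + n - 2) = (n + 2)*(n + 3)*(n - 1)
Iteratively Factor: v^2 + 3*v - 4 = (v - 1)*(v + 4)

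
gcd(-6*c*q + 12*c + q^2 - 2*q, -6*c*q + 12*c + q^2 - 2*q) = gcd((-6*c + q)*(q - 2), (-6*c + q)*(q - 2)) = -6*c*q + 12*c + q^2 - 2*q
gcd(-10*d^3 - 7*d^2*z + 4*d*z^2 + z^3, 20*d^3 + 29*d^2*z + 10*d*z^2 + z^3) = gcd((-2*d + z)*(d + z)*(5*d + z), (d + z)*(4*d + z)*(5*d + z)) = 5*d^2 + 6*d*z + z^2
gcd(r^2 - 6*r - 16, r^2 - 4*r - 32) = r - 8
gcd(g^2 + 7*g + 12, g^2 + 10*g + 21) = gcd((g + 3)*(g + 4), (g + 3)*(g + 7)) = g + 3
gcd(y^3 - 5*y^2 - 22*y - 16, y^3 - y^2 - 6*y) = y + 2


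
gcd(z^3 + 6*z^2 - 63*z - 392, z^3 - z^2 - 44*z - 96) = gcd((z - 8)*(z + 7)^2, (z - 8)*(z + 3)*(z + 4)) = z - 8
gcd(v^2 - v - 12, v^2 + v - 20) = v - 4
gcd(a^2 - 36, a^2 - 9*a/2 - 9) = a - 6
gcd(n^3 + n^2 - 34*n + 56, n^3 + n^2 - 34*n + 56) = n^3 + n^2 - 34*n + 56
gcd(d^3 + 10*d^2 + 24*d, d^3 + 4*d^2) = d^2 + 4*d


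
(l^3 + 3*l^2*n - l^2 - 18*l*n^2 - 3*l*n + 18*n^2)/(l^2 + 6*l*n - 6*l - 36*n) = (l^2 - 3*l*n - l + 3*n)/(l - 6)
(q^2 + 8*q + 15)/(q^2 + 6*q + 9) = (q + 5)/(q + 3)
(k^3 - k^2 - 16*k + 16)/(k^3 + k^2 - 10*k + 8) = (k - 4)/(k - 2)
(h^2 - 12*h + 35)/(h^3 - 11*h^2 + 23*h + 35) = 1/(h + 1)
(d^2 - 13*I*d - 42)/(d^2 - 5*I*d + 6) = (d - 7*I)/(d + I)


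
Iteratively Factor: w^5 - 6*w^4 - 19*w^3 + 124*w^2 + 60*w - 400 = (w + 2)*(w^4 - 8*w^3 - 3*w^2 + 130*w - 200) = (w - 5)*(w + 2)*(w^3 - 3*w^2 - 18*w + 40) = (w - 5)*(w + 2)*(w + 4)*(w^2 - 7*w + 10) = (w - 5)^2*(w + 2)*(w + 4)*(w - 2)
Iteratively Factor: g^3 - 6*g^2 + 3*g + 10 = (g + 1)*(g^2 - 7*g + 10) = (g - 5)*(g + 1)*(g - 2)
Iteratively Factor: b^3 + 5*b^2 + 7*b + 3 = (b + 1)*(b^2 + 4*b + 3) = (b + 1)^2*(b + 3)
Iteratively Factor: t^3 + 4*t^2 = (t)*(t^2 + 4*t) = t*(t + 4)*(t)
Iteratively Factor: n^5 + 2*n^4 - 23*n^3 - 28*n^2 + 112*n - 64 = (n - 1)*(n^4 + 3*n^3 - 20*n^2 - 48*n + 64) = (n - 1)^2*(n^3 + 4*n^2 - 16*n - 64) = (n - 1)^2*(n + 4)*(n^2 - 16) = (n - 1)^2*(n + 4)^2*(n - 4)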